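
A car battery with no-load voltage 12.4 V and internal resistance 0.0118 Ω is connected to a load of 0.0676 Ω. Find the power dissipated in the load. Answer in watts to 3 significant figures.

Load and internal resistance form a series loop — compute the loop current, then the load power via I²R.
I = ε / (r + R) = 12.4 / (0.0118 + 0.0676) = 156.2 A
P_load = I² R = (156.2)² × 0.0676 = 1649 W

1650 W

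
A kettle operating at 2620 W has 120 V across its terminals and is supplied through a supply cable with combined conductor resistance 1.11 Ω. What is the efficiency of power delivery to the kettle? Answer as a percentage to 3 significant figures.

I = P / V = 2620 / 120 = 21.83 A through the supply cable.
P_line = I² R_line = (21.83)² × 1.11 = 529.1 W
P_source = P_load + P_line = 2620 + 529.1 = 3149 W
η = P_load / P_source = 2620 / 3149 = 0.8320

83.2 %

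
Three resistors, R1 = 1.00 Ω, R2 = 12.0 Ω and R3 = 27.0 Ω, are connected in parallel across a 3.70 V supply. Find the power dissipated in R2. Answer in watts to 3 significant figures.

Every branch has 3.70 V across it, so for R2 the power is simply V²/R.
P_R2 = V² / R2 = (3.70)² / 12.0 Ω = 1.141 W

1.14 W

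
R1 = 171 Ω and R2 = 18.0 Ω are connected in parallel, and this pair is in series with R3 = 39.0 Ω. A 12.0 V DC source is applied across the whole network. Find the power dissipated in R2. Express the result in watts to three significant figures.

0.694 W

First find R_p for the parallel pair, then treat R_p + R3 as a series loop.
R_p = (171×18.0)/(171+18.0) = 16.29 Ω
R_total = R_p + 39.0 = 16.29 + 39.0 = 55.29 Ω
I = V / R_total = 12.0 / 55.29 = 0.2171 A
Voltage across the parallel pair: V_p = I × R_p = 0.2171 × 16.29 = 3.535 V
R2 sits across V_p; its power is V_p²/R.
P_R2 = (3.535)² / 18.0 = 0.6942 W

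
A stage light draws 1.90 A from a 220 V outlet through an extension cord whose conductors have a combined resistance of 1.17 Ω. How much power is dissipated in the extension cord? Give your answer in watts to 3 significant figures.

The extension cord and load are in series, so the same current flows in both; the loss is I²R_line.
The extension cord carries the full 1.90 A.
P_line = I² R_line = (1.900)² × 1.17 = 4.224 W

4.22 W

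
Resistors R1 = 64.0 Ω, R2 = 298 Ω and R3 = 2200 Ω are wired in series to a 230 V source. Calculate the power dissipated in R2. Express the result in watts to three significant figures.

2.40 W

In a series string the same current flows through every resistor — find that current, then P = I²R for the one we want.
R_total = 64.0 + 298 + 2200 = 2562 Ω
I = V / R_total = 230 / 2562 = 0.08977 A
P_R2 = I² × R2 = (0.08977)² × 298 = 2.402 W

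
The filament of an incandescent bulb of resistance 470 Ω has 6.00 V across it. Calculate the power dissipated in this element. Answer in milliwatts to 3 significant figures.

76.6 mW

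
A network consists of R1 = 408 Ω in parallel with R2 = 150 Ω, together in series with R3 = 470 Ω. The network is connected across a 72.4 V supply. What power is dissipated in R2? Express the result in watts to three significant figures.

First find R_p for the parallel pair, then treat R_p + R3 as a series loop.
R_p = (408×150)/(408+150) = 109.7 Ω
R_total = R_p + 470 = 109.7 + 470 = 579.7 Ω
I = V / R_total = 72.4 / 579.7 = 0.1249 A
Voltage across the parallel pair: V_p = I × R_p = 0.1249 × 109.7 = 13.70 V
R2 sits across V_p; its power is V_p²/R.
P_R2 = (13.70)² / 150 = 1.251 W

1.25 W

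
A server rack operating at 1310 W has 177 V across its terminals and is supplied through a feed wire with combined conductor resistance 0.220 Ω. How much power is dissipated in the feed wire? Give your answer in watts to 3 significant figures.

12.1 W

Line loss is just I²R for the cable — we know both I and R_line directly.
I = P / V = 1310 / 177 = 7.401 A through the feed wire.
P_line = I² R_line = (7.401)² × 0.220 = 12.05 W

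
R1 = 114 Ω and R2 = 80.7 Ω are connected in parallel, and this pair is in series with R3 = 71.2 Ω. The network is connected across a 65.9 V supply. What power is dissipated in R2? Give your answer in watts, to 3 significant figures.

8.56 W

First find R_p for the parallel pair, then treat R_p + R3 as a series loop.
R_p = (114×80.7)/(114+80.7) = 47.25 Ω
R_total = R_p + 71.2 = 47.25 + 71.2 = 118.5 Ω
I = V / R_total = 65.9 / 118.5 = 0.5563 A
Voltage across the parallel pair: V_p = I × R_p = 0.5563 × 47.25 = 26.29 V
R2 sits across V_p; its power is V_p²/R.
P_R2 = (26.29)² / 80.7 = 8.563 W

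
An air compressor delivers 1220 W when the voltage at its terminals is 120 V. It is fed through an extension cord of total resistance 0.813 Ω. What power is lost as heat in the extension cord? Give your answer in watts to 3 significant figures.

Line loss is just I²R for the cable — we know both I and R_line directly.
I = P / V = 1220 / 120 = 10.17 A through the extension cord.
P_line = I² R_line = (10.17)² × 0.813 = 84.03 W

84.0 W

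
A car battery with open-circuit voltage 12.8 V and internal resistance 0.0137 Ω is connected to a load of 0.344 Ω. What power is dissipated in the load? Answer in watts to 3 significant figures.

440 W

With r and R in series, I = ε/(r+R); the load dissipates I²R.
I = ε / (r + R) = 12.8 / (0.0137 + 0.344) = 35.78 A
P_load = I² R = (35.78)² × 0.344 = 440.5 W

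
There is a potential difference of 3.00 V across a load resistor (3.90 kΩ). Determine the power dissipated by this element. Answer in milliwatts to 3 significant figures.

Voltage and resistance are given, so P = V²/R is the one-step route.
P = (3.00 V)² / 3900 Ω = 0.002308 W

2.31 mW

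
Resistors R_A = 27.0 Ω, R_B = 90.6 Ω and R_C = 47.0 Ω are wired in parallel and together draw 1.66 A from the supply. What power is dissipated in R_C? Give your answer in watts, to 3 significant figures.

12.2 W

The branches share the same voltage, but only the total current is given — find V from the equivalent resistance first.
1/R_eq = 1/27.0 + 1/90.6 + 1/47.0 ⇒ R_eq = 14.42 Ω
V = I_total × R_eq = 1.660 × 14.42 = 23.94 V
P_R_C = V² / R_C = (23.94)² / 47.0 = 12.19 W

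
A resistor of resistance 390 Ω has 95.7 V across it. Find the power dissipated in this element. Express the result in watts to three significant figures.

23.5 W

We know the drop across the element and its resistance — P = V²/R, one step.
P = (95.7 V)² / 390 Ω = 23.48 W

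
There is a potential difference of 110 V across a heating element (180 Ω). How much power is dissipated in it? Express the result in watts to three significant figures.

Voltage and resistance are given, so P = V²/R is the one-step route.
P = (110 V)² / 180 Ω = 67.22 W

67.2 W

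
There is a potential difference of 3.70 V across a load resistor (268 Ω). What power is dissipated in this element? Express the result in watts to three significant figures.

0.0511 W

With V across and R both known, P = V²/R gives the dissipation directly.
P = (3.70 V)² / 268 Ω = 0.05108 W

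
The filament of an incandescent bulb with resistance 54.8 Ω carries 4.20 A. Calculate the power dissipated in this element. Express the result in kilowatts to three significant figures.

The current through and the resistance of the element are both given; use P = I²R.
P = (4.200 A)² × 54.8 Ω = 966.7 W

0.967 kW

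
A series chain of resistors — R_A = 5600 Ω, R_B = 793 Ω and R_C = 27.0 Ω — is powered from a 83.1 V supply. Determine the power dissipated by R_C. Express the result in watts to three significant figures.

0.00452 W

In a series string the same current flows through every resistor — find that current, then P = I²R for the one we want.
R_total = 5600 + 793 + 27.0 = 6420 Ω
I = V / R_total = 83.1 / 6420 = 0.01294 A
P_R_C = I² × R_C = (0.01294)² × 27.0 = 0.004524 W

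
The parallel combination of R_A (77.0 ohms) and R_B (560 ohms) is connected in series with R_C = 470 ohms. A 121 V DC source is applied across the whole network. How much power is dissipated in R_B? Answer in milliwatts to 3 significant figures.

Collapse the R_A‖R_B pair into one equivalent R_p; then R_p and R_C form a series string.
R_p = (77.0×560)/(77.0+560) = 67.69 Ω
R_total = R_p + 470 = 67.69 + 470 = 537.7 Ω
I = V / R_total = 121 / 537.7 = 0.2250 A
Voltage across the parallel pair: V_p = I × R_p = 0.2250 × 67.69 = 15.23 V
Use P = V²/R for R_B with V = V_p.
P_R_B = (15.23)² / 560 = 0.4144 W

414 mW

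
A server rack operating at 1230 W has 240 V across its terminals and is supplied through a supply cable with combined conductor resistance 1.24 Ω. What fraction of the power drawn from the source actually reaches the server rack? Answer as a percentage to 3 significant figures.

I = P / V = 1230 / 240 = 5.125 A through the supply cable.
P_line = I² R_line = (5.125)² × 1.24 = 32.57 W
P_source = P_load + P_line = 1230 + 32.57 = 1263 W
η = P_load / P_source = 1230 / 1263 = 0.9742

97.4 %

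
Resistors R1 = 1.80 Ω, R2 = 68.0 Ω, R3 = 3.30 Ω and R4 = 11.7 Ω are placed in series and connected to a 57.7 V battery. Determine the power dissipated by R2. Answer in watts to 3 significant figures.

31.5 W

In a series string the same current flows through every resistor — find that current, then P = I²R for the one we want.
R_total = 1.80 + 68.0 + 3.30 + 11.7 = 84.80 Ω
I = V / R_total = 57.7 / 84.80 = 0.6804 A
P_R2 = I² × R2 = (0.6804)² × 68.0 = 31.48 W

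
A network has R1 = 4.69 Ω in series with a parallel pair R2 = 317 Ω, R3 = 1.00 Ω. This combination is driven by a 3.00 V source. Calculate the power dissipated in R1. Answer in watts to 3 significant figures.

1.31 W

Reduce the parallel pair to R_p first; the network is then a simple series string.
R_p = (317×1.00)/(317+1.00) = 0.9969 Ω
R_total = 4.69 + 0.9969 = 5.687 Ω
I = V / R_total = 3.00 / 5.687 = 0.5275 A
R1 carries the full series current, so P = I²R.
P_R1 = (0.5275)² × 4.69 = 1.305 W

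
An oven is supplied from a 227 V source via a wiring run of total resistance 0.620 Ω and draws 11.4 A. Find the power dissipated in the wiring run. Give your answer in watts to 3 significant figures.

80.6 W

Only the current and the line resistance are needed for the I²R loss.
The wiring run carries the full 11.4 A.
P_line = I² R_line = (11.40)² × 0.620 = 80.58 W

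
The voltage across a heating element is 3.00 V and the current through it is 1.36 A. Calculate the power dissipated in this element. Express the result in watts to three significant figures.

Since both terminal voltage and current are stated, P = V I gives the power in one step.
P = 3.00 V × 1.360 A = 4.080 W

4.08 W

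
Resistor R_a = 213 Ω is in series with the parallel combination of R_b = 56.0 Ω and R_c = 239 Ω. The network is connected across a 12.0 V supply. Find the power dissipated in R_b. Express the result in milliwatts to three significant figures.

79.3 mW

Replace R_b and R_c with their parallel equivalent so the circuit becomes R_a in series with R_p.
R_p = (56.0×239)/(56.0+239) = 45.37 Ω
R_total = 213 + 45.37 = 258.4 Ω
I = V / R_total = 12.0 / 258.4 = 0.04645 A
Voltage across the parallel pair: V_p = I × R_p = 0.04645 × 45.37 = 2.107 V
R_b sees V_p directly, so P = V_p² / R_b.
P_R_b = (2.107)² / 56.0 = 0.07929 W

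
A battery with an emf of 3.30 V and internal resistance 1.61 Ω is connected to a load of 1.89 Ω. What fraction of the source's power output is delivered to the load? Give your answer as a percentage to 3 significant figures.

54.0 %

Both r and R carry the same current, so the power split is just the resistance split: η = R/(R+r).
η = R / (R + r) = 1.89 / (1.89 + 1.61) = 0.5400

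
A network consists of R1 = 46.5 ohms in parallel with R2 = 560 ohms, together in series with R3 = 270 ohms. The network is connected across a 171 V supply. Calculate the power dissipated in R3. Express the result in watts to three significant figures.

Reduce the parallel combination to a single R_p; the circuit then becomes R_p in series with the remaining resistor.
R_p = (46.5×560)/(46.5+560) = 42.93 Ω
R_total = R_p + 270 = 42.93 + 270 = 312.9 Ω
I = V / R_total = 171 / 312.9 = 0.5464 A
R3 is the series element, so its power is I²R.
P_R3 = (0.5464)² × 270 = 80.62 W

80.6 W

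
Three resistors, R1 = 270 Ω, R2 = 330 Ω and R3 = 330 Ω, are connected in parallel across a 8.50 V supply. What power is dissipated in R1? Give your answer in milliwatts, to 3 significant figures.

268 mW

Each parallel branch sees the full supply voltage, so P = V²/R applies directly to the target branch.
P_R1 = V² / R1 = (8.50)² / 270 Ω = 0.2676 W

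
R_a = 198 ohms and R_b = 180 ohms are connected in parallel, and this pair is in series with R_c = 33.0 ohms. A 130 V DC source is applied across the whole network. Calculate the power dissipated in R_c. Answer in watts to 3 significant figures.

Reduce the parallel combination to a single R_p; the circuit then becomes R_p in series with the remaining resistor.
R_p = (198×180)/(198+180) = 94.29 Ω
R_total = R_p + 33.0 = 94.29 + 33.0 = 127.3 Ω
I = V / R_total = 130 / 127.3 = 1.021 A
R_c carries the full series current, so P = I²R.
P_R_c = (1.021)² × 33.0 = 34.42 W

34.4 W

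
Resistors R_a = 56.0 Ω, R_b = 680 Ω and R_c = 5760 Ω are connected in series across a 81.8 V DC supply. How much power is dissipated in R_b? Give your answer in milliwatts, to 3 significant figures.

108 mW

In a series string the same current flows through every resistor — find that current, then P = I²R for the one we want.
R_total = 56.0 + 680 + 5760 = 6496 Ω
I = V / R_total = 81.8 / 6496 = 0.01259 A
P_R_b = I² × R_b = (0.01259)² × 680 = 0.1078 W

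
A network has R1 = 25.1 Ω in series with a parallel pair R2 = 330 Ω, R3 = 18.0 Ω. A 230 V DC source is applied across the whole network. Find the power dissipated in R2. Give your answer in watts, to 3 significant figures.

26.3 W

Replace R2 and R3 with their parallel equivalent so the circuit becomes R1 in series with R_p.
R_p = (330×18.0)/(330+18.0) = 17.07 Ω
R_total = 25.1 + 17.07 = 42.17 Ω
I = V / R_total = 230 / 42.17 = 5.454 A
Voltage across the parallel pair: V_p = I × R_p = 5.454 × 17.07 = 93.10 V
R2 is across V_p, so use P = V²/R for that branch.
P_R2 = (93.10)² / 330 = 26.26 W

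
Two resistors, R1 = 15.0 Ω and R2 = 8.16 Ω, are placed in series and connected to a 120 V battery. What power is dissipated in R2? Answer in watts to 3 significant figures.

219 W

Since the resistors are in series they all carry the loop current I = V/R_total; the power in any one is I²R.
R_total = 15.0 + 8.16 = 23.16 Ω
I = V / R_total = 120 / 23.16 = 5.181 A
P_R2 = I² × R2 = (5.181)² × 8.16 = 219.1 W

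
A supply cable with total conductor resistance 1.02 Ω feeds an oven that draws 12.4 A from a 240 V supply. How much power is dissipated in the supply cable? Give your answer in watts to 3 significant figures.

The supply cable is a series resistance carrying the load current; its dissipation is I²R_line.
The supply cable carries the full 12.4 A.
P_line = I² R_line = (12.40)² × 1.02 = 156.8 W

157 W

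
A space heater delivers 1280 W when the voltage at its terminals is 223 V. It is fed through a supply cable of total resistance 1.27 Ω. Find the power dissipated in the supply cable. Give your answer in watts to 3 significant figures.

41.8 W

Only the current and the line resistance are needed for the I²R loss.
I = P / V = 1280 / 223 = 5.740 A through the supply cable.
P_line = I² R_line = (5.740)² × 1.27 = 41.84 W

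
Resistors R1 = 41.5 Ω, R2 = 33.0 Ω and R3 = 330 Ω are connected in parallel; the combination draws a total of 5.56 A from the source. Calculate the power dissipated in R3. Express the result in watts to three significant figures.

28.4 W

Parallel branches share V, not I — compute V via R_eq, then use V²/R for the target branch.
1/R_eq = 1/41.5 + 1/33.0 + 1/330 ⇒ R_eq = 17.41 Ω
V = I_total × R_eq = 5.560 × 17.41 = 96.81 V
P_R3 = V² / R3 = (96.81)² / 330 = 28.40 W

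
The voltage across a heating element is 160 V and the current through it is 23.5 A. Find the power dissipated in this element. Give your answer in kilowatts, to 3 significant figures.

Both the voltage across and the current through the element are known, so P = V I applies directly.
P = 160 V × 23.50 A = 3760 W

3.76 kW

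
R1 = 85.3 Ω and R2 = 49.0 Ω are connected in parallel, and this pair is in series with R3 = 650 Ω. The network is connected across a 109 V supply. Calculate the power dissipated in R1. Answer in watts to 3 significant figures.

0.291 W

Collapse the R1‖R2 pair into one equivalent R_p; then R_p and R3 form a series string.
R_p = (85.3×49.0)/(85.3+49.0) = 31.12 Ω
R_total = R_p + 650 = 31.12 + 650 = 681.1 Ω
I = V / R_total = 109 / 681.1 = 0.1600 A
Voltage across the parallel pair: V_p = I × R_p = 0.1600 × 31.12 = 4.980 V
R1 has V_p across it, so P = V_p²/R1.
P_R1 = (4.980)² / 85.3 = 0.2908 W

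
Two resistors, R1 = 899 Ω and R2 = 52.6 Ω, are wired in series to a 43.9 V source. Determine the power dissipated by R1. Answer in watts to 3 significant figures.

In a series string the same current flows through every resistor — find that current, then P = I²R for the one we want.
R_total = 899 + 52.6 = 951.6 Ω
I = V / R_total = 43.9 / 951.6 = 0.04613 A
P_R1 = I² × R1 = (0.04613)² × 899 = 1.913 W

1.91 W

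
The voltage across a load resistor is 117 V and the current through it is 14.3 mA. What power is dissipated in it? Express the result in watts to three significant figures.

1.67 W

With V and I both given, power follows immediately from P = V I.
P = 117 V × 0.01430 A = 1.673 W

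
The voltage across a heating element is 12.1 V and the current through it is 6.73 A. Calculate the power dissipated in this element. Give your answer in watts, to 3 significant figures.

81.4 W

With V and I both given, power follows immediately from P = V I.
P = 12.1 V × 6.730 A = 81.43 W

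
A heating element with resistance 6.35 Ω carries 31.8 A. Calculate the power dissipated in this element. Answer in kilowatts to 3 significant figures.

With I and R stated, P = I²R applies in one step.
P = (31.80 A)² × 6.35 Ω = 6421 W

6.42 kW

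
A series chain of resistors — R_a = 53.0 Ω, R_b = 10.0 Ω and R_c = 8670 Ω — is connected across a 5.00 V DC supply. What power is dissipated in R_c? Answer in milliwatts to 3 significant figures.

The current is common to all series resistors; compute it, then apply P = I²R for the target.
R_total = 53.0 + 10.0 + 8670 = 8733 Ω
I = V / R_total = 5.00 / 8733 = 0.0005725 A
P_R_c = I² × R_c = (0.0005725)² × 8670 = 0.002842 W

2.84 mW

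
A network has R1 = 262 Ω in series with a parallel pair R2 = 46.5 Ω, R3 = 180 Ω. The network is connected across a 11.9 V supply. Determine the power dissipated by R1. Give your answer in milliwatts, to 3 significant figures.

415 mW

Replace R2 and R3 with their parallel equivalent so the circuit becomes R1 in series with R_p.
R_p = (46.5×180)/(46.5+180) = 36.95 Ω
R_total = 262 + 36.95 = 299.0 Ω
I = V / R_total = 11.9 / 299.0 = 0.03981 A
R1 carries the full series current, so P = I²R.
P_R1 = (0.03981)² × 262 = 0.4151 W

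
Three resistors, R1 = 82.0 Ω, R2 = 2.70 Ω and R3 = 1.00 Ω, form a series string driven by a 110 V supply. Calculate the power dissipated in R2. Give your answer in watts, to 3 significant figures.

Every series element carries the same I. Get I from the total resistance, then P = I² × R2.
R_total = 82.0 + 2.70 + 1.00 = 85.70 Ω
I = V / R_total = 110 / 85.70 = 1.284 A
P_R2 = I² × R2 = (1.284)² × 2.70 = 4.448 W

4.45 W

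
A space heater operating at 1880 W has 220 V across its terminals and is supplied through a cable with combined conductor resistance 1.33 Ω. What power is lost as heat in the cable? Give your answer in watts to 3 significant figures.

Only the current and the line resistance are needed for the I²R loss.
I = P / V = 1880 / 220 = 8.545 A through the cable.
P_line = I² R_line = (8.545)² × 1.33 = 97.12 W

97.1 W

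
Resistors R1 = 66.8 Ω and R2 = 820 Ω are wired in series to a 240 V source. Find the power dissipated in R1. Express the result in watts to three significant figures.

4.89 W

Series elements share the same current, so find I first, then use P = I²R.
R_total = 66.8 + 820 = 886.8 Ω
I = V / R_total = 240 / 886.8 = 0.2706 A
P_R1 = I² × R1 = (0.2706)² × 66.8 = 4.893 W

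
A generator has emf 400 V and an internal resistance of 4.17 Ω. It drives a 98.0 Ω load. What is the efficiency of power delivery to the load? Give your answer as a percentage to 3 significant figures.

The source delivers εI, of which I²R reaches the load and I²r is lost; since I is common, η = R/(R+r).
η = R / (R + r) = 98.0 / (98.0 + 4.17) = 0.9592

95.9 %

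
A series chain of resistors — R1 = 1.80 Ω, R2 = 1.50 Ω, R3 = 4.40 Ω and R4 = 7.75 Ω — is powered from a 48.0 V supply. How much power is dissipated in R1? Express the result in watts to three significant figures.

The current is common to all series resistors; compute it, then apply P = I²R for the target.
R_total = 1.80 + 1.50 + 4.40 + 7.75 = 15.45 Ω
I = V / R_total = 48.0 / 15.45 = 3.107 A
P_R1 = I² × R1 = (3.107)² × 1.80 = 17.37 W

17.4 W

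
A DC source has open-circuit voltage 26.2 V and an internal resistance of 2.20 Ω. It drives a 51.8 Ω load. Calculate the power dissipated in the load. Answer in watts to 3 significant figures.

12.2 W

With r and R in series, I = ε/(r+R); the load dissipates I²R.
I = ε / (r + R) = 26.2 / (2.20 + 51.8) = 0.4852 A
P_load = I² R = (0.4852)² × 51.8 = 12.19 W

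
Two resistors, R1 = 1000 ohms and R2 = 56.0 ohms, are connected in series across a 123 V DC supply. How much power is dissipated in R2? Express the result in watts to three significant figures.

In a series string the same current flows through every resistor — find that current, then P = I²R for the one we want.
R_total = 1000 + 56.0 = 1056 Ω
I = V / R_total = 123 / 1056 = 0.1165 A
P_R2 = I² × R2 = (0.1165)² × 56.0 = 0.7597 W

0.760 W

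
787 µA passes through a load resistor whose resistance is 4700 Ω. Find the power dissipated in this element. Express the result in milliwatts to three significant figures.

The current through and the resistance of the element are both given; use P = I²R.
P = (0.0007870 A)² × 4700 Ω = 0.002911 W

2.91 mW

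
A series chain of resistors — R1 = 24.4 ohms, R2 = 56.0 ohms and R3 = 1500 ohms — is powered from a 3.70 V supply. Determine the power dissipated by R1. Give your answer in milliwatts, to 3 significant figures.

0.134 mW

Since the resistors are in series they all carry the loop current I = V/R_total; the power in any one is I²R.
R_total = 24.4 + 56.0 + 1500 = 1580 Ω
I = V / R_total = 3.70 / 1580 = 0.002341 A
P_R1 = I² × R1 = (0.002341)² × 24.4 = 0.0001337 W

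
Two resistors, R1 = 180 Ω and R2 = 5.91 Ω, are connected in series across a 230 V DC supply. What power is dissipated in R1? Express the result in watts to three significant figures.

In a series string the same current flows through every resistor — find that current, then P = I²R for the one we want.
R_total = 180 + 5.91 = 185.9 Ω
I = V / R_total = 230 / 185.9 = 1.237 A
P_R1 = I² × R1 = (1.237)² × 180 = 275.5 W

276 W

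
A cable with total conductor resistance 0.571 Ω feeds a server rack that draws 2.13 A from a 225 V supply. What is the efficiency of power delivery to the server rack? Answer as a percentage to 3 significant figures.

The cable carries the full 2.13 A.
P_line = I² R_line = (2.130)² × 0.571 = 2.591 W
P_source = V I = 225 × 2.130 = 479.2 W; P_load = 476.7 W
η = P_load / P_source = 476.7 / 479.2 = 0.9946

99.5 %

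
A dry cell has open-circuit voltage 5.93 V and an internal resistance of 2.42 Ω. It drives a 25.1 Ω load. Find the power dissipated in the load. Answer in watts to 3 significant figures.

1.17 W

Load and internal resistance form a series loop — compute the loop current, then the load power via I²R.
I = ε / (r + R) = 5.93 / (2.42 + 25.1) = 0.2155 A
P_load = I² R = (0.2155)² × 25.1 = 1.165 W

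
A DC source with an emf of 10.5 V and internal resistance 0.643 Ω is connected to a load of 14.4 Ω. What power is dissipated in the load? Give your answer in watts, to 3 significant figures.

With r and R in series, I = ε/(r+R); the load dissipates I²R.
I = ε / (r + R) = 10.5 / (0.643 + 14.4) = 0.6980 A
P_load = I² R = (0.6980)² × 14.4 = 7.016 W

7.02 W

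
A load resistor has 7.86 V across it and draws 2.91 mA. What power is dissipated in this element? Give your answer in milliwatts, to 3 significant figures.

22.9 mW

Since both terminal voltage and current are stated, P = V I gives the power in one step.
P = 7.86 V × 0.002910 A = 0.02287 W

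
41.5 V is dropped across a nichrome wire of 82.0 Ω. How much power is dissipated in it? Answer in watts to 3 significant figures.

21.0 W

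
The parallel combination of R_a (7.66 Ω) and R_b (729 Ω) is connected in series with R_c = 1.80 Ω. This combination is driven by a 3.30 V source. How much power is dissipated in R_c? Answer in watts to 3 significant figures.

0.223 W

First find R_p for the parallel pair, then treat R_p + R_c as a series loop.
R_p = (7.66×729)/(7.66+729) = 7.580 Ω
R_total = R_p + 1.80 = 7.580 + 1.80 = 9.380 Ω
I = V / R_total = 3.30 / 9.380 = 0.3518 A
All the supply current flows through R_c; use P = I²R_c.
P_R_c = (0.3518)² × 1.80 = 0.2228 W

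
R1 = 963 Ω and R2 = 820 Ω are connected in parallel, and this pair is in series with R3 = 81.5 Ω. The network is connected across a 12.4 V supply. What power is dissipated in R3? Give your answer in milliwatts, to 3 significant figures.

45.6 mW

Collapse the R1‖R2 pair into one equivalent R_p; then R_p and R3 form a series string.
R_p = (963×820)/(963+820) = 442.9 Ω
R_total = R_p + 81.5 = 442.9 + 81.5 = 524.4 Ω
I = V / R_total = 12.4 / 524.4 = 0.02365 A
All the supply current flows through R3; use P = I²R3.
P_R3 = (0.02365)² × 81.5 = 0.04557 W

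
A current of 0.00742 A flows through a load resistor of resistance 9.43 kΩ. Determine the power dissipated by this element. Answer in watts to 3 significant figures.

0.519 W

With I and R stated, P = I²R applies in one step.
P = (0.007420 A)² × 9430 Ω = 0.5192 W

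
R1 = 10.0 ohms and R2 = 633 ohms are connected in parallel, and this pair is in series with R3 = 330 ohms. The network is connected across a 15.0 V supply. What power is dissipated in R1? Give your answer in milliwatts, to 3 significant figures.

Combine R1 and R2 into their parallel equivalent first, reducing the network to two series resistors.
R_p = (10.0×633)/(10.0+633) = 9.844 Ω
R_total = R_p + 330 = 9.844 + 330 = 339.8 Ω
I = V / R_total = 15.0 / 339.8 = 0.04414 A
Voltage across the parallel pair: V_p = I × R_p = 0.04414 × 9.844 = 0.4345 V
Use P = V²/R for R1 with V = V_p.
P_R1 = (0.4345)² / 10.0 = 0.01888 W

18.9 mW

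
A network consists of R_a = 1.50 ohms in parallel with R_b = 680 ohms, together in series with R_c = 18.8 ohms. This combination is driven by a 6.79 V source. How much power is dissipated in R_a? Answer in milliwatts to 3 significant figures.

First find R_p for the parallel pair, then treat R_p + R_c as a series loop.
R_p = (1.50×680)/(1.50+680) = 1.497 Ω
R_total = R_p + 18.8 = 1.497 + 18.8 = 20.30 Ω
I = V / R_total = 6.79 / 20.30 = 0.3345 A
Voltage across the parallel pair: V_p = I × R_p = 0.3345 × 1.497 = 0.5007 V
R_a sits across V_p; its power is V_p²/R.
P_R_a = (0.5007)² / 1.50 = 0.1671 W

167 mW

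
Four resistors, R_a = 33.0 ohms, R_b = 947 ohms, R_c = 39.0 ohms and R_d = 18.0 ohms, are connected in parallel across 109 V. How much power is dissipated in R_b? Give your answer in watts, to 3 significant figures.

The supply voltage appears across each parallel branch — just use P = V²/R_b.
P_R_b = V² / R_b = (109)² / 947 Ω = 12.55 W

12.5 W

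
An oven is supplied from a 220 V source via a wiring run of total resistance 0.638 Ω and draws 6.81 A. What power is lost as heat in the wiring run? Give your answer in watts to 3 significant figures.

The wiring run is a series resistance carrying the load current; its dissipation is I²R_line.
The wiring run carries the full 6.81 A.
P_line = I² R_line = (6.810)² × 0.638 = 29.59 W

29.6 W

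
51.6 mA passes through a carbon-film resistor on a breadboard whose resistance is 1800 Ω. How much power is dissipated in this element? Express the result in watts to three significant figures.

4.79 W

With I and R stated, P = I²R applies in one step.
P = (0.05160 A)² × 1800 Ω = 4.793 W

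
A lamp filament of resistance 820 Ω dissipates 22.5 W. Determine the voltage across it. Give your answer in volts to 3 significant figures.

136 V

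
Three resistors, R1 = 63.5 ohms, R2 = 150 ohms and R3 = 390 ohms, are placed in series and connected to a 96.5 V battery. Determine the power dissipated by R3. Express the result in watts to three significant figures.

9.97 W

Series elements share the same current, so find I first, then use P = I²R.
R_total = 63.5 + 150 + 390 = 603.5 Ω
I = V / R_total = 96.5 / 603.5 = 0.1599 A
P_R3 = I² × R3 = (0.1599)² × 390 = 9.972 W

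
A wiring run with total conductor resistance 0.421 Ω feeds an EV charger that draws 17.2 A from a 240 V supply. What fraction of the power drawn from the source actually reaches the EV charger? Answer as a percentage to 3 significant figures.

The wiring run carries the full 17.2 A.
P_line = I² R_line = (17.20)² × 0.421 = 124.5 W
P_source = V I = 240 × 17.20 = 4128 W; P_load = 4003 W
η = P_load / P_source = 4003 / 4128 = 0.9698

97.0 %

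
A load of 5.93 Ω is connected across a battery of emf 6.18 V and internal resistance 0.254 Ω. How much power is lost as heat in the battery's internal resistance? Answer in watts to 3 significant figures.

0.254 W

r is in series with the load, so it carries the full circuit current — the loss in it is I²r.
I = ε / (r + R) = 6.18 / (0.254 + 5.93) = 0.9994 A
P_int = I² r = (0.9994)² × 0.254 = 0.2537 W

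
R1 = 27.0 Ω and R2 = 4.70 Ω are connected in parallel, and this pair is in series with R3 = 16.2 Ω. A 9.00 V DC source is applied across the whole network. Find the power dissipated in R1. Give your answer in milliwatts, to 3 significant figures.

118 mW

Combine R1 and R2 into their parallel equivalent first, reducing the network to two series resistors.
R_p = (27.0×4.70)/(27.0+4.70) = 4.003 Ω
R_total = R_p + 16.2 = 4.003 + 16.2 = 20.20 Ω
I = V / R_total = 9.00 / 20.20 = 0.4455 A
Voltage across the parallel pair: V_p = I × R_p = 0.4455 × 4.003 = 1.783 V
R1 sits across V_p; its power is V_p²/R.
P_R1 = (1.783)² / 27.0 = 0.1178 W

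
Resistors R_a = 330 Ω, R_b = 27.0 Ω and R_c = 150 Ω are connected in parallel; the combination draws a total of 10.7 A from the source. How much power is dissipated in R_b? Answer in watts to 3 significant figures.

Only the total current is stated, so first find the parallel equivalent to get the voltage across the combination.
1/R_eq = 1/330 + 1/27.0 + 1/150 ⇒ R_eq = 21.40 Ω
V = I_total × R_eq = 10.70 × 21.40 = 229.0 V
P_R_b = V² / R_b = (229.0)² / 27.0 = 1942 W

1940 W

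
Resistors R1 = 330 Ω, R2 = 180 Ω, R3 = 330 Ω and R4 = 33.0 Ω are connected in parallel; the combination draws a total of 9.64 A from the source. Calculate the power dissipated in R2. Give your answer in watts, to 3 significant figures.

We need the common branch voltage; get it from I_total × R_eq, then P = V²/R for the branch.
1/R_eq = 1/330 + 1/180 + 1/330 + 1/33.0 ⇒ R_eq = 23.86 Ω
V = I_total × R_eq = 9.640 × 23.86 = 230.0 V
P_R2 = V² / R2 = (230.0)² / 180 = 293.8 W

294 W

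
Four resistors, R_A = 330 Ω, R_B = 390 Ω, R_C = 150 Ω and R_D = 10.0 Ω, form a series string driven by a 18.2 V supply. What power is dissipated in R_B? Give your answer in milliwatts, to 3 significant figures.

The current is common to all series resistors; compute it, then apply P = I²R for the target.
R_total = 330 + 390 + 150 + 10.0 = 880.0 Ω
I = V / R_total = 18.2 / 880.0 = 0.02068 A
P_R_B = I² × R_B = (0.02068)² × 390 = 0.1668 W

167 mW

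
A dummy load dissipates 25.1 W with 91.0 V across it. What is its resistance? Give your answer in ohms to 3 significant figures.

330 Ω

The two known quantities fix the third via R = V² / P.
R = (91.0)² / 25.1 = 329.9 Ω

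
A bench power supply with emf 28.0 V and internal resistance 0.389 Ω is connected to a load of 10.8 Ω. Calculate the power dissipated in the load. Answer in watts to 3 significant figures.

67.6 W

Find the circuit current first, then P = I²R for the load (series elements share I).
I = ε / (r + R) = 28.0 / (0.389 + 10.8) = 2.502 A
P_load = I² R = (2.502)² × 10.8 = 67.63 W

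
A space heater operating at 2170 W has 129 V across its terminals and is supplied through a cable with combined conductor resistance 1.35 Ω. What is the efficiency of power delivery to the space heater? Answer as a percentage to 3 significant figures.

I = P / V = 2170 / 129 = 16.82 A through the cable.
P_line = I² R_line = (16.82)² × 1.35 = 382.0 W
P_source = P_load + P_line = 2170 + 382.0 = 2552 W
η = P_load / P_source = 2170 / 2552 = 0.8503

85.0 %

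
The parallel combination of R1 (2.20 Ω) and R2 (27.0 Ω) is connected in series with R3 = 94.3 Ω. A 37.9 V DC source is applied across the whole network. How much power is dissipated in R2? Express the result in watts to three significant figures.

Collapse the R1‖R2 pair into one equivalent R_p; then R_p and R3 form a series string.
R_p = (2.20×27.0)/(2.20+27.0) = 2.034 Ω
R_total = R_p + 94.3 = 2.034 + 94.3 = 96.33 Ω
I = V / R_total = 37.9 / 96.33 = 0.3934 A
Voltage across the parallel pair: V_p = I × R_p = 0.3934 × 2.034 = 0.8003 V
Use P = V²/R for R2 with V = V_p.
P_R2 = (0.8003)² / 27.0 = 0.02372 W

0.0237 W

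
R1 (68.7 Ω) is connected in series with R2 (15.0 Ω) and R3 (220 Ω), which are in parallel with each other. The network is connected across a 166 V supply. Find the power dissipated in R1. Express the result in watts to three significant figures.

277 W

Collapse R2‖R3 to a single equivalent, reducing the network to two series elements.
R_p = (15.0×220)/(15.0+220) = 14.04 Ω
R_total = 68.7 + 14.04 = 82.74 Ω
I = V / R_total = 166 / 82.74 = 2.006 A
R1 carries the full series current, so P = I²R.
P_R1 = (2.006)² × 68.7 = 276.5 W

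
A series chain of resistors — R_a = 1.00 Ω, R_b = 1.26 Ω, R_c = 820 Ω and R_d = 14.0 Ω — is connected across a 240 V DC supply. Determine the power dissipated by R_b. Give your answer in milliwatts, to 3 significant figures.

104 mW

Since the resistors are in series they all carry the loop current I = V/R_total; the power in any one is I²R.
R_total = 1.00 + 1.26 + 820 + 14.0 = 836.3 Ω
I = V / R_total = 240 / 836.3 = 0.2870 A
P_R_b = I² × R_b = (0.2870)² × 1.26 = 0.1038 W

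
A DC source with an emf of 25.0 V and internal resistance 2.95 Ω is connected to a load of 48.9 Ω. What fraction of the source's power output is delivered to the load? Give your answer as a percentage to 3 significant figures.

Both r and R carry the same current, so the power split is just the resistance split: η = R/(R+r).
η = R / (R + r) = 48.9 / (48.9 + 2.95) = 0.9431

94.3 %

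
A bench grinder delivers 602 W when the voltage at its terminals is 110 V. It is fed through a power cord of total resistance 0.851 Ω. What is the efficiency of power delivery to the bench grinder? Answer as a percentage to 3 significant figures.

95.9 %

I = P / V = 602 / 110 = 5.473 A through the power cord.
P_line = I² R_line = (5.473)² × 0.851 = 25.49 W
P_source = P_load + P_line = 602.0 + 25.49 = 627.5 W
η = P_load / P_source = 602.0 / 627.5 = 0.9594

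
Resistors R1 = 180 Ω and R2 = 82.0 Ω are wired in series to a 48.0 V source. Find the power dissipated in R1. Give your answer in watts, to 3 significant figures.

6.04 W

The current is common to all series resistors; compute it, then apply P = I²R for the target.
R_total = 180 + 82.0 = 262.0 Ω
I = V / R_total = 48.0 / 262.0 = 0.1832 A
P_R1 = I² × R1 = (0.1832)² × 180 = 6.042 W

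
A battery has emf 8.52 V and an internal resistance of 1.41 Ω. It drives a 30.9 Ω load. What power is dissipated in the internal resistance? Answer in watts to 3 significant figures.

0.0980 W

r is in series with the load, so it carries the full circuit current — the loss in it is I²r.
I = ε / (r + R) = 8.52 / (1.41 + 30.9) = 0.2637 A
P_int = I² r = (0.2637)² × 1.41 = 0.09804 W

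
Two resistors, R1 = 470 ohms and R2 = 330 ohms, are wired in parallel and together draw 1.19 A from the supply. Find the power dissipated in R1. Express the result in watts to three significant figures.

113 W

Parallel branches share V, not I — compute V via R_eq, then use V²/R for the target branch.
1/R_eq = 1/470 + 1/330 ⇒ R_eq = 193.9 Ω
V = I_total × R_eq = 1.190 × 193.9 = 230.7 V
P_R1 = V² / R1 = (230.7)² / 470 = 113.3 W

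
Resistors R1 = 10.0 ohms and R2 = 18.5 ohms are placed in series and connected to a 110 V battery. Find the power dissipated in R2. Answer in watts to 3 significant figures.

276 W

Since the resistors are in series they all carry the loop current I = V/R_total; the power in any one is I²R.
R_total = 10.0 + 18.5 = 28.50 Ω
I = V / R_total = 110 / 28.50 = 3.860 A
P_R2 = I² × R2 = (3.860)² × 18.5 = 275.6 W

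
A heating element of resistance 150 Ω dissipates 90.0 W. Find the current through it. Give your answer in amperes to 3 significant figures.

Rearranging the power relation for the two known quantities gives I = √(P / R).
I = √(90.0 / 150) = 0.7746 A

0.775 A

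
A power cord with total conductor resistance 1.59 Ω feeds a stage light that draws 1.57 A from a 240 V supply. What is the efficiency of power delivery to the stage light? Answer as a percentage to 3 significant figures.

99.0 %

The power cord carries the full 1.57 A.
P_line = I² R_line = (1.570)² × 1.59 = 3.919 W
P_source = V I = 240 × 1.570 = 376.8 W; P_load = 372.9 W
η = P_load / P_source = 372.9 / 376.8 = 0.9896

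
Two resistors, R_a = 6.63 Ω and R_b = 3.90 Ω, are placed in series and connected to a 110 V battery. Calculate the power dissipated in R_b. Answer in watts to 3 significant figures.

The current is common to all series resistors; compute it, then apply P = I²R for the target.
R_total = 6.63 + 3.90 = 10.53 Ω
I = V / R_total = 110 / 10.53 = 10.45 A
P_R_b = I² × R_b = (10.45)² × 3.90 = 425.6 W

426 W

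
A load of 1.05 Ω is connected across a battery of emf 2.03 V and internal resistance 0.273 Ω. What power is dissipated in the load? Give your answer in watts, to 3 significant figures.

2.47 W

Load and internal resistance form a series loop — compute the loop current, then the load power via I²R.
I = ε / (r + R) = 2.03 / (0.273 + 1.05) = 1.534 A
P_load = I² R = (1.534)² × 1.05 = 2.472 W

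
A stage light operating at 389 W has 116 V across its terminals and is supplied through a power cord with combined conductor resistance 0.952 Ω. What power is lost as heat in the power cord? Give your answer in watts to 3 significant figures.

The power cord and load are in series, so the same current flows in both; the loss is I²R_line.
I = P / V = 389 / 116 = 3.353 A through the power cord.
P_line = I² R_line = (3.353)² × 0.952 = 10.71 W

10.7 W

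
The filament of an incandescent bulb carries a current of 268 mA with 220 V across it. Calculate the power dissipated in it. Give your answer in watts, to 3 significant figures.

59.0 W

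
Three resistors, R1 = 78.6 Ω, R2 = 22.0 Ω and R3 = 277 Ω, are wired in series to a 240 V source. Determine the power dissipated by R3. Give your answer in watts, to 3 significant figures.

Every series element carries the same I. Get I from the total resistance, then P = I² × R3.
R_total = 78.6 + 22.0 + 277 = 377.6 Ω
I = V / R_total = 240 / 377.6 = 0.6356 A
P_R3 = I² × R3 = (0.6356)² × 277 = 111.9 W

112 W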